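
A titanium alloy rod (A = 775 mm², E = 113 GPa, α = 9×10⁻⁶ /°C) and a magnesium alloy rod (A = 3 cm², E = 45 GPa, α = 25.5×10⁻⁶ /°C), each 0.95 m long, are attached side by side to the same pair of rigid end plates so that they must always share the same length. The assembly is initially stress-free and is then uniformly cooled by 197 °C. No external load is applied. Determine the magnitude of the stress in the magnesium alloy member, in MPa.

σ ≈ 127 MPa (tensile)

Equilibrium of a rigid end plate with no external load gives equal and opposite internal forces ±P in the two members. Since α_{magnesium alloy} > α_{titanium alloy}, cooling drives the magnesium alloy into tension and the titanium alloy into compression.
Setting the final lengths equal and cancelling L: (α₁ − α₂)ΔT = P/(A₁E₁) + P/(A₂E₂).
|α₁ − α₂|·ΔT = 16.5×10⁻⁶ × 197 = 0.00325.
1/(A₁E₁) + 1/(A₂E₂) = 1/(775×113×10³) + 1/(300×45×10³) = 8.549×10⁻⁸ N⁻¹.
So P = 0.00325 / 8.549×10⁻⁸ = 38.02 kN.
σ_{magnesium alloy} = P/A₂ = 38020/300 = 126.7 MPa, tensile.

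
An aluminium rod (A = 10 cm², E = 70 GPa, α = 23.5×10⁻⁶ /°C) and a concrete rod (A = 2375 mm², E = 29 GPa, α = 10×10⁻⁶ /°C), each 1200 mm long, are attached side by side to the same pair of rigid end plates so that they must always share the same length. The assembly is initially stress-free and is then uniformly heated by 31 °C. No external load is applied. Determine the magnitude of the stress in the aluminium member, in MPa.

The aluminium has the larger α, so on heating it would change length more than the concrete if both were free. The rigid plates force a common final length, so the aluminium is put into compression and the concrete into tension, with equal and opposite forces P (no external load).
Setting the final lengths equal and cancelling L: (α₁ − α₂)ΔT = P/(A₁E₁) + P/(A₂E₂).
|α₁ − α₂|·ΔT = 13.5×10⁻⁶ × 31 = 0.0004185.
1/(A₁E₁) + 1/(A₂E₂) = 1/(1000×70×10³) + 1/(2375×29×10³) = 2.88×10⁻⁸ N⁻¹.
P = 0.0004185 / 2.88×10⁻⁸ = 14530 N = 14.53 kN.
σ_{aluminium} = P/A₁ = 14530/1000 = 14.53 MPa, compressive.

σ ≈ 14.5 MPa (compressive)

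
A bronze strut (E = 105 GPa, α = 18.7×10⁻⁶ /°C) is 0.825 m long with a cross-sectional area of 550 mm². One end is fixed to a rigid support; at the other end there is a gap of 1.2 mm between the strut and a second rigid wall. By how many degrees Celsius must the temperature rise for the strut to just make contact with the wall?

The gap closes when αΔT L = 1.2 mm, since the strut is still unstressed at that instant.
ΔT = 1.2 / (18.7×10⁻⁶ × 825) = 77.78 °C.

ΔT ≈ 77.8 °C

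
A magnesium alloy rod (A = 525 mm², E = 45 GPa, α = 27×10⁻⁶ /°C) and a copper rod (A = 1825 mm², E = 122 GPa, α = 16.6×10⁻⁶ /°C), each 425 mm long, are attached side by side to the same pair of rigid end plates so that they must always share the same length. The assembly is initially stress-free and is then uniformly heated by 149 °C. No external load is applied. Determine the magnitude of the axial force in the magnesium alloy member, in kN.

P ≈ 33.1 kN (compressive in the magnesium alloy)

Equilibrium of a rigid end plate with no external load gives equal and opposite internal forces ±P in the two members. Since α_{magnesium alloy} > α_{copper}, heating drives the magnesium alloy into compression and the copper into tension.
Equating the net (thermal + elastic) strains gives |α₁ − α₂|·ΔT = P·[1/(A₁E₁) + 1/(A₂E₂)].
|α₁ − α₂|·ΔT = 10.4×10⁻⁶ × 149 = 0.00155.
1/(A₁E₁) + 1/(A₂E₂) = 1/(525×45×10³) + 1/(1825×122×10³) = 4.682×10⁻⁸ N⁻¹.
So P = 0.00155 / 4.682×10⁻⁸ = 33.1 kN.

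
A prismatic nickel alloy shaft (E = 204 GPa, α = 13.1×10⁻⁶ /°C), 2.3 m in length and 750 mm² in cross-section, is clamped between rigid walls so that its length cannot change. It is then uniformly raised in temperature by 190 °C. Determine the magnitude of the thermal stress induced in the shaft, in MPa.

σ ≈ 508 MPa (compressive)

With length fixed, the mechanical strain must cancel the thermal strain αΔT = 13.1×10⁻⁶ × 190 = 2489×10⁻⁶.
The stress required to suppress this strain is σ = Eε = 204×10³ × 2489×10⁻⁶ = 507.8 MPa, compressive since the shaft is trying to expand.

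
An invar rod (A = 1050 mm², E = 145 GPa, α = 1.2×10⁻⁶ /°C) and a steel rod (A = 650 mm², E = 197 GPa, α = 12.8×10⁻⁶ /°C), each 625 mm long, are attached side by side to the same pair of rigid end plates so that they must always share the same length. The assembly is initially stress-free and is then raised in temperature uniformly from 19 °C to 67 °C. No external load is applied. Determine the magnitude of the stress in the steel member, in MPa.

Equilibrium of a rigid end plate with no external load gives equal and opposite internal forces ±P in the two members. Since α_{steel} > α_{invar}, heating drives the steel into compression and the invar into tension.
Setting the final lengths equal and cancelling L: (α₁ − α₂)ΔT = P/(A₁E₁) + P/(A₂E₂).
|α₁ − α₂|·ΔT = 11.6×10⁻⁶ × 48 = 0.0005568.
1/(A₁E₁) + 1/(A₂E₂) = 1/(1050×145×10³) + 1/(650×197×10³) = 1.438×10⁻⁸ N⁻¹.
So P = 0.0005568 / 1.438×10⁻⁸ = 38.73 kN.
σ_{steel} = P/A₂ = 38730/650 = 59.58 MPa, compressive.

σ ≈ 59.6 MPa (compressive)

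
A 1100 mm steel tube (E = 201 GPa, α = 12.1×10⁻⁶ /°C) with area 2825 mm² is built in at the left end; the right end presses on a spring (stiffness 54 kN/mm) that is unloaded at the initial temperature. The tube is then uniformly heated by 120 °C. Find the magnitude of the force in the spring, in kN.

P ≈ 78.1 kN

If the spring were absent the tube would lengthen by αΔT L = 12.1×10⁻⁶ × 120 × 1100 = 1.597 mm.
Let P be the compressive force at the spring. The tube shortens elastically by PL/(AE) and the spring compresses by P/k; together these equal δ_free.
So P = δ_free / [L/(AE) + 1/k] = 1.597 / [ 1100/(2825×201×10³) + 1/(54×10³) ].
P = 1.597 / 2.046×10⁻⁵ = 78080 N.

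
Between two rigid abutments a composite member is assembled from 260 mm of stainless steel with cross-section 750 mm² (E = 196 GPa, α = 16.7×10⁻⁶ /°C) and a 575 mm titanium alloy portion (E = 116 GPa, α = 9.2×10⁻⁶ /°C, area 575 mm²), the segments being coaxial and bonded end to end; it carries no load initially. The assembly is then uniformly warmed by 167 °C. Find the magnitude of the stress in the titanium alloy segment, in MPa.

σ ≈ 269 MPa (compressive)

Free thermal expansion of the whole bar: Σ αᵢΔT Lᵢ = 16.7×10⁻⁶×167×260 + 9.2×10⁻⁶×167×575 = 1.609 mm.
The walls prevent any net length change, so an axial force P (same in every segment) develops. Compatibility: P · Σ Lᵢ/(AᵢEᵢ) = δ_free.
Σ Lᵢ/(AᵢEᵢ) = 260/(750×196×10³) + 575/(575×116×10³) = 1.039×10⁻⁵ mm/N.
Hence P = δ_free / Σ(L/AE) = 1.609/1.039×10⁻⁵ = 154.8 kN (compressive).
σ_{titanium alloy} = P / A = 154800 / 575 = 269.3 MPa.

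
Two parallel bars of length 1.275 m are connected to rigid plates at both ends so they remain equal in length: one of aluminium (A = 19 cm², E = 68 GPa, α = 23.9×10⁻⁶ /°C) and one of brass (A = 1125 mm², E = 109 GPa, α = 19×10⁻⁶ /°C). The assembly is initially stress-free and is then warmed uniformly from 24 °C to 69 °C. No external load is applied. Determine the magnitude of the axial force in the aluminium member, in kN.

P ≈ 13.9 kN (compressive in the aluminium)

Equilibrium of a rigid end plate with no external load gives equal and opposite internal forces ±P in the two members. Since α_{aluminium} > α_{brass}, heating drives the aluminium into compression and the brass into tension.
Compatibility of the two members (thermal + elastic change equal): (α₁ − α₂)ΔT = P·[1/(A₁E₁) + 1/(A₂E₂)].
|α₁ − α₂|·ΔT = 4.9×10⁻⁶ × 45 = 0.0002205.
1/(A₁E₁) + 1/(A₂E₂) = 1/(1900×68×10³) + 1/(1125×109×10³) = 1.589×10⁻⁸ N⁻¹.
P = 0.0002205 / 1.589×10⁻⁸ = 13870 N = 13.87 kN.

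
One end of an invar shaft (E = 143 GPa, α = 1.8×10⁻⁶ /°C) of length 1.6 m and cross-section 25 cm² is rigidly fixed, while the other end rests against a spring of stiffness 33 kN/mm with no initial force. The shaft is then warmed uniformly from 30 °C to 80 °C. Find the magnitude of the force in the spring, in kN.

Free thermal expansion: δ_free = αΔT L = 1.8×10⁻⁶ × 50 × 1600 = 0.144 mm.
Let P be the compressive force at the spring. The shaft shortens elastically by PL/(AE) and the spring compresses by P/k; together these equal δ_free.
So P = δ_free / [L/(AE) + 1/k] = 0.144 / [ 1600/(2500×143×10³) + 1/(33×10³) ].
P = 0.144 / 3.478×10⁻⁵ = 4140 N.

P ≈ 4.14 kN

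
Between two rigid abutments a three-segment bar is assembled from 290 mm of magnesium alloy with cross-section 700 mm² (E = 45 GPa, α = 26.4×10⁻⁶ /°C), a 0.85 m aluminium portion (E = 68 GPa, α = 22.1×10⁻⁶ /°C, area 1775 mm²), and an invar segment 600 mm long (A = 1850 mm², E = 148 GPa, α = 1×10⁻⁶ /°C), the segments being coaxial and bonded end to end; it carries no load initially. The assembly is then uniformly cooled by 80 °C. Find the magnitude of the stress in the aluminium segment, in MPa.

With the walls removed the bar would change length by δ_free = Σ αᵢΔT Lᵢ = 26.4×10⁻⁶×80×290 + 22.1×10⁻⁶×80×850 + 1×10⁻⁶×80×600 = 2.163 mm.
The walls prevent any net length change, so an axial force P (same in every segment) develops. Compatibility: P · Σ Lᵢ/(AᵢEᵢ) = δ_free.
The series flexibility is Σ Lᵢ/(AᵢEᵢ) = 290/(700×45×10³) + 850/(1775×68×10³) + 600/(1850×148×10³) = 1.844×10⁻⁵ mm/N.
So P = 2.163 / 1.844×10⁻⁵ = 117.3 kN, tensile.
σ_{aluminium} = P / A = 117300 / 1775 = 66.09 MPa.

σ ≈ 66.1 MPa (tensile)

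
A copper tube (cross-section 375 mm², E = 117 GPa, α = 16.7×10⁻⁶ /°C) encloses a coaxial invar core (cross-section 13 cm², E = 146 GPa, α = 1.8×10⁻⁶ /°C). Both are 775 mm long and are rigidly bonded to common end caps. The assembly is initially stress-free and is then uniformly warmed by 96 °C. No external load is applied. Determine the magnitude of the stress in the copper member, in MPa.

σ ≈ 136 MPa (compressive)

Both members must finish at the same length. With the larger α, the copper tends to over-expand; the plates restrain it, putting the copper in compression and the invar in tension. With no external load the two internal forces are equal and opposite, magnitude P.
Setting the final lengths equal and cancelling L: (α₁ − α₂)ΔT = P/(A₁E₁) + P/(A₂E₂).
|α₁ − α₂|·ΔT = 14.9×10⁻⁶ × 96 = 0.00143.
1/(A₁E₁) + 1/(A₂E₂) = 1/(375×117×10³) + 1/(1300×146×10³) = 2.806×10⁻⁸ N⁻¹.
So P = 0.00143 / 2.806×10⁻⁸ = 50.98 kN.
σ_{copper} = P/A₁ = 50980/375 = 135.9 MPa, compressive.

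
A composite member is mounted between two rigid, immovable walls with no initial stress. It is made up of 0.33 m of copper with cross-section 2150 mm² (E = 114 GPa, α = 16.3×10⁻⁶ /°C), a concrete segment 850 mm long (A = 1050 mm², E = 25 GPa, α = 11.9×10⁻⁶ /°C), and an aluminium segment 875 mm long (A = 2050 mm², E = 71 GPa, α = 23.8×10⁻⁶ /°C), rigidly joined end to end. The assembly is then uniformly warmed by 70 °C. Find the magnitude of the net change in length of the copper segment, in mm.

|ΔL| ≈ 0.29 mm

If the supports were absent, the total length change would be Σ αᵢΔT Lᵢ = 16.3×10⁻⁶×70×330 + 11.9×10⁻⁶×70×850 + 23.8×10⁻⁶×70×875 = 2.542 mm.
The walls prevent any net length change, so an axial force P (same in every segment) develops. Compatibility: P · Σ Lᵢ/(AᵢEᵢ) = δ_free.
The series flexibility is Σ Lᵢ/(AᵢEᵢ) = 330/(2150×114×10³) + 850/(1050×25×10³) + 875/(2050×71×10³) = 3.974×10⁻⁵ mm/N.
So P = 2.542 / 3.974×10⁻⁵ = 63.98 kN, compressive.
For the copper segment, free thermal change = 16.3×10⁻⁶×70×330 = 0.3765 mm and elastic change from P = 63980×330/(2150×114×10³) = 0.08614 mm; these oppose, so the net change is 0.29 mm (segment lengthens).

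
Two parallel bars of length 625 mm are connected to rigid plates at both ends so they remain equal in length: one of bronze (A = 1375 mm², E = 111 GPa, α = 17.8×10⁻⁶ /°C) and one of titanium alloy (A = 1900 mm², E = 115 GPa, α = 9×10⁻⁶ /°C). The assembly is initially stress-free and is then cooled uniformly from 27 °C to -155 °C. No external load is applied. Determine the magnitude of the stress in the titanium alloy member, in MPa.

σ ≈ 75.7 MPa (compressive)

The bronze has the larger α, so on cooling it would change length more than the titanium alloy if both were free. The rigid plates force a common final length, so the bronze is put into tension and the titanium alloy into compression, with equal and opposite forces P (no external load).
Equating the net (thermal + elastic) strains gives |α₁ − α₂|·ΔT = P·[1/(A₁E₁) + 1/(A₂E₂)].
|α₁ − α₂|·ΔT = 8.8×10⁻⁶ × 182 = 0.001602.
1/(A₁E₁) + 1/(A₂E₂) = 1/(1375×111×10³) + 1/(1900×115×10³) = 1.113×10⁻⁸ N⁻¹.
P = 0.001602 / 1.113×10⁻⁸ = 143900 N = 143.9 kN.
σ_{titanium alloy} = P/A₂ = 143900/1900 = 75.75 MPa, compressive.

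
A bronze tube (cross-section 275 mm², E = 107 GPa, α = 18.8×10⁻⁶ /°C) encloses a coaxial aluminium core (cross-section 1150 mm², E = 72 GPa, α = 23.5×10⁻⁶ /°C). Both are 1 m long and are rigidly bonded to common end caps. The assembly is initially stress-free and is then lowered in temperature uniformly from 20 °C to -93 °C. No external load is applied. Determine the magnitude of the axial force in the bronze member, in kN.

P ≈ 11.5 kN (compressive in the bronze)

Equilibrium of a rigid end plate with no external load gives equal and opposite internal forces ±P in the two members. Since α_{aluminium} > α_{bronze}, cooling drives the aluminium into tension and the bronze into compression.
Compatibility of the two members (thermal + elastic change equal): (α₁ − α₂)ΔT = P·[1/(A₁E₁) + 1/(A₂E₂)].
|α₁ − α₂|·ΔT = 4.7×10⁻⁶ × 113 = 0.0005311.
1/(A₁E₁) + 1/(A₂E₂) = 1/(275×107×10³) + 1/(1150×72×10³) = 4.606×10⁻⁸ N⁻¹.
So P = 0.0005311 / 4.606×10⁻⁸ = 11.53 kN.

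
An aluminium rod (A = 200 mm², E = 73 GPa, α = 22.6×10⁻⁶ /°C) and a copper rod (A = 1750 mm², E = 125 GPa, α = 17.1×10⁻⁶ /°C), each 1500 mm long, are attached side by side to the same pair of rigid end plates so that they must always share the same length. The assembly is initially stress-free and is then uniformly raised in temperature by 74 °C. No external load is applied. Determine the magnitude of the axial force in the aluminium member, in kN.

P ≈ 5.57 kN (compressive in the aluminium)

Equilibrium of a rigid end plate with no external load gives equal and opposite internal forces ±P in the two members. Since α_{aluminium} > α_{copper}, heating drives the aluminium into compression and the copper into tension.
Equating the net (thermal + elastic) strains gives |α₁ − α₂|·ΔT = P·[1/(A₁E₁) + 1/(A₂E₂)].
|α₁ − α₂|·ΔT = 5.5×10⁻⁶ × 74 = 0.000407.
1/(A₁E₁) + 1/(A₂E₂) = 1/(200×73×10³) + 1/(1750×125×10³) = 7.306×10⁻⁸ N⁻¹.
So P = 0.000407 / 7.306×10⁻⁸ = 5.57 kN.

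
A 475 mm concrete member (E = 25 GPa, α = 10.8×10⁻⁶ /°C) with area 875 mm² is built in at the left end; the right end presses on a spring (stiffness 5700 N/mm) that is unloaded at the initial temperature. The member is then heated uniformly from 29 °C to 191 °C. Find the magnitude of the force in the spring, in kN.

P ≈ 4.22 kN

The unrestrained thermal change is αΔT L = 10.8×10⁻⁶ × 162 × 475 = 0.8311 mm.
Let P be the compressive force at the spring. The member shortens elastically by PL/(AE) and the spring compresses by P/k; together these equal δ_free.
So P = δ_free / [L/(AE) + 1/k] = 0.8311 / [ 475/(875×25×10³) + 1/(5700) ].
P = 0.8311 / 0.0001972 = 4215 N.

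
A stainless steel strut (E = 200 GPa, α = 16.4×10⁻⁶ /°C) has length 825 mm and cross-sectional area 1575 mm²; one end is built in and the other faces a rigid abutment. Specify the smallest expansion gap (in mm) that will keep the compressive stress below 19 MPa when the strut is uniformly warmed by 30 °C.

g ≈ 0.328 mm

With no wall the strut would lengthen by αΔT L = 16.4×10⁻⁶ × 30 × 825 = 0.4059 mm.
A stress of 19 MPa corresponds to the wall pushing the strut back by σL/E = 19×825/(200×10³) = 0.07838 mm.
So the gap has to take up the difference, g_min = δ_free − σL/E = 0.4059 − 0.07838 = 0.3275 mm.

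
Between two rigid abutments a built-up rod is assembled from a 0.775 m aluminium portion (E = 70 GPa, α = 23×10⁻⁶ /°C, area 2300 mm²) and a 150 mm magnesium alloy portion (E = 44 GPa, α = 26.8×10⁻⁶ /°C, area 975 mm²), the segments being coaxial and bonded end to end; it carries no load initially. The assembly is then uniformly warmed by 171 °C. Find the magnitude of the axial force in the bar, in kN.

With the walls removed the bar would change length by δ_free = Σ αᵢΔT Lᵢ = 23×10⁻⁶×171×775 + 26.8×10⁻⁶×171×150 = 3.735 mm.
The rigid supports impose zero overall length change; the single axial force P common to all segments must satisfy P Σ Lᵢ/(AᵢEᵢ) = δ_free.
Σ Lᵢ/(AᵢEᵢ) = 775/(2300×70×10³) + 150/(975×44×10³) = 8.31×10⁻⁶ mm/N.
Hence P = δ_free / Σ(L/AE) = 3.735/8.31×10⁻⁶ = 449.5 kN (compressive).

P ≈ 450 kN (compressive)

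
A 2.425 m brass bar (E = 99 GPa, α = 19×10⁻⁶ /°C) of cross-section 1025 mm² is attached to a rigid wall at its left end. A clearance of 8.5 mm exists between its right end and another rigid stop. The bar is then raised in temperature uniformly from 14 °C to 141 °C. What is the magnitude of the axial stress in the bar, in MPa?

σ ≈ 0 MPa

Free thermal elongation = αΔT L = 19×10⁻⁶ × 127 × 2425 = 5.852 mm.
Since δ_free = 5.85 mm is less than the 8.5 mm gap, the bar never touches the wall. No axial force develops.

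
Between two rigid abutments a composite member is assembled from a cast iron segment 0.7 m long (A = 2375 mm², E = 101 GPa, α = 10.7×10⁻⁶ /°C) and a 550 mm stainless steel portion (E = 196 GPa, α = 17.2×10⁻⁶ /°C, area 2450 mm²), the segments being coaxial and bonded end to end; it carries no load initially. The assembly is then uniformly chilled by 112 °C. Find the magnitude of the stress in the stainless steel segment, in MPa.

σ ≈ 191 MPa (tensile)

Free thermal contraction of the whole bar: Σ αᵢΔT Lᵢ = 10.7×10⁻⁶×112×700 + 17.2×10⁻⁶×112×550 = 1.898 mm.
Since the ends are fixed, an axial force P builds up, equal in every segment, with P · Σ Lᵢ/(AᵢEᵢ) = δ_free.
The series flexibility is Σ Lᵢ/(AᵢEᵢ) = 700/(2375×101×10³) + 550/(2450×196×10³) = 4.064×10⁻⁶ mm/N.
So P = 1.898 / 4.064×10⁻⁶ = 467.2 kN, tensile.
σ_{stainless steel} = P / A = 467200 / 2450 = 190.7 MPa.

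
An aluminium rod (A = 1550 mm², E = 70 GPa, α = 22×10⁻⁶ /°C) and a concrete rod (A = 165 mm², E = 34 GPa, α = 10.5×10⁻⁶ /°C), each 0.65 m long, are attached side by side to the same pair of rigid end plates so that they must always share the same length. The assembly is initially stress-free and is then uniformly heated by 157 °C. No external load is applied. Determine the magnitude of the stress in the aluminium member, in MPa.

σ ≈ 6.21 MPa (compressive)

Both members must finish at the same length. With the larger α, the aluminium tends to over-expand; the plates restrain it, putting the aluminium in compression and the concrete in tension. With no external load the two internal forces are equal and opposite, magnitude P.
Equating the net (thermal + elastic) strains gives |α₁ − α₂|·ΔT = P·[1/(A₁E₁) + 1/(A₂E₂)].
|α₁ − α₂|·ΔT = 11.5×10⁻⁶ × 157 = 0.001806.
1/(A₁E₁) + 1/(A₂E₂) = 1/(1550×70×10³) + 1/(165×34×10³) = 1.875×10⁻⁷ N⁻¹.
So P = 0.001806 / 1.875×10⁻⁷ = 9.631 kN.
σ_{aluminium} = P/A₁ = 9631/1550 = 6.213 MPa, compressive.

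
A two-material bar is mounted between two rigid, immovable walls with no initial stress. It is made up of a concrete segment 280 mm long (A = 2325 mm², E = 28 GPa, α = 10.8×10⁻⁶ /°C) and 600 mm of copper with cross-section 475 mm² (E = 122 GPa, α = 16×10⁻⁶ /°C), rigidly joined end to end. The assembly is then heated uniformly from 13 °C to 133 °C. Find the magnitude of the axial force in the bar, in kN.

Free thermal expansion of the whole bar: Σ αᵢΔT Lᵢ = 10.8×10⁻⁶×120×280 + 16×10⁻⁶×120×600 = 1.515 mm.
The rigid supports impose zero overall length change; the single axial force P common to all segments must satisfy P Σ Lᵢ/(AᵢEᵢ) = δ_free.
Σ Lᵢ/(AᵢEᵢ) = 280/(2325×28×10³) + 600/(475×122×10³) = 1.465×10⁻⁵ mm/N.
P = 1.515 / 1.465×10⁻⁵ = 103400 N = 103.4 kN, compressive.

P ≈ 103 kN (compressive)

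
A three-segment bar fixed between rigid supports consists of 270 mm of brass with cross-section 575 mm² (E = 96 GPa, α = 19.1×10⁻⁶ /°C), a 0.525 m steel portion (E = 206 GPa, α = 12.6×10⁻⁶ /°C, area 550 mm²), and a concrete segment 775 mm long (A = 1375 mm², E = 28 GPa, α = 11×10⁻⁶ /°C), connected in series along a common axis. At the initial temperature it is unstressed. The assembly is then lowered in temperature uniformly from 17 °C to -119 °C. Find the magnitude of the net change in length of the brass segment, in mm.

With the walls removed the bar would change length by δ_free = Σ αᵢΔT Lᵢ = 19.1×10⁻⁶×136×270 + 12.6×10⁻⁶×136×525 + 11×10⁻⁶×136×775 = 2.76 mm.
Since the ends are fixed, an axial force P builds up, equal in every segment, with P · Σ Lᵢ/(AᵢEᵢ) = δ_free.
The series flexibility is Σ Lᵢ/(AᵢEᵢ) = 270/(575×96×10³) + 525/(550×206×10³) + 775/(1375×28×10³) = 2.965×10⁻⁵ mm/N.
Hence P = δ_free / Σ(L/AE) = 2.76/2.965×10⁻⁵ = 93.08 kN (tensile).
For the brass segment, free thermal change = 19.1×10⁻⁶×136×270 = 0.7014 mm and elastic change from P = 93080×270/(575×96×10³) = 0.4553 mm; these oppose, so the net change is 0.246 mm (segment shortens).

|ΔL| ≈ 0.246 mm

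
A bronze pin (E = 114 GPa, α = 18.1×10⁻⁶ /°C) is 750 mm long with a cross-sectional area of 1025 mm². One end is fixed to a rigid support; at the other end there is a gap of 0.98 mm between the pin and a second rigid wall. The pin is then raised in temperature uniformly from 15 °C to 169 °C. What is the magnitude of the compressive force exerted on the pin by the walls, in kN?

P ≈ 173 kN

If the wall were absent the pin would grow by αΔT L = 18.1×10⁻⁶ × 154 × 750 = 2.091 mm.
The gap closes (δ_free > 0.98 mm) and the wall then resists a further 2.091 − 0.98 = 1.111 mm of expansion.
So σ = E(δ_free − g)/L = 114×10³ × 1.111/750 = 168.8 MPa.
Force on the wall = σA = 168.8 × 1025 mm² = 173 kN.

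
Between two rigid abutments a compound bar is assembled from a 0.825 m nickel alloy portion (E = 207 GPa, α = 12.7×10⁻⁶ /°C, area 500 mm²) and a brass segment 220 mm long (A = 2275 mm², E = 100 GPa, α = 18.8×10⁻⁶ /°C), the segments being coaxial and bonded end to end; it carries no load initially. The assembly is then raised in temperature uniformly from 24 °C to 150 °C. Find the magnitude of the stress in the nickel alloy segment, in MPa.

σ ≈ 412 MPa (compressive)

With the walls removed the bar would change length by δ_free = Σ αᵢΔT Lᵢ = 12.7×10⁻⁶×126×825 + 18.8×10⁻⁶×126×220 = 1.841 mm.
The rigid supports impose zero overall length change; the single axial force P common to all segments must satisfy P Σ Lᵢ/(AᵢEᵢ) = δ_free.
Σ Lᵢ/(AᵢEᵢ) = 825/(500×207×10³) + 220/(2275×100×10³) = 8.938×10⁻⁶ mm/N.
So P = 1.841 / 8.938×10⁻⁶ = 206 kN, compressive.
σ_{nickel alloy} = P / A = 206000 / 500 = 412 MPa.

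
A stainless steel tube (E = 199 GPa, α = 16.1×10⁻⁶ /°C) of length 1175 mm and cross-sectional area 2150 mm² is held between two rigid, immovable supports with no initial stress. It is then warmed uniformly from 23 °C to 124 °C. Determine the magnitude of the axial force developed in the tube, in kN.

Full restraint means ε = 0, so the stress is σ = EαΔT = 199×10³ × 16.1×10⁻⁶ × 101 = 323.6 MPa.
Axial force P = σA = 323.6 × 2150 = 695700 N = 695.7 kN, compressive.

P ≈ 696 kN (compressive)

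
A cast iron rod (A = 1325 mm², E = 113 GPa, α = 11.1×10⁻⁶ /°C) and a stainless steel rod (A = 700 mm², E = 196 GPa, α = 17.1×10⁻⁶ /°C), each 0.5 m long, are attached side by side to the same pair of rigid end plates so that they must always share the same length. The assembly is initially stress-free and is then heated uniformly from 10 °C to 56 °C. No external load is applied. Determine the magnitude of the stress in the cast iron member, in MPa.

The stainless steel has the larger α, so on heating it would change length more than the cast iron if both were free. The rigid plates force a common final length, so the stainless steel is put into compression and the cast iron into tension, with equal and opposite forces P (no external load).
Compatibility of the two members (thermal + elastic change equal): (α₁ − α₂)ΔT = P·[1/(A₁E₁) + 1/(A₂E₂)].
|α₁ − α₂|·ΔT = 6×10⁻⁶ × 46 = 0.000276.
1/(A₁E₁) + 1/(A₂E₂) = 1/(1325×113×10³) + 1/(700×196×10³) = 1.397×10⁻⁸ N⁻¹.
So P = 0.000276 / 1.397×10⁻⁸ = 19.76 kN.
σ_{cast iron} = P/A₁ = 19760/1325 = 14.91 MPa, tensile.

σ ≈ 14.9 MPa (tensile)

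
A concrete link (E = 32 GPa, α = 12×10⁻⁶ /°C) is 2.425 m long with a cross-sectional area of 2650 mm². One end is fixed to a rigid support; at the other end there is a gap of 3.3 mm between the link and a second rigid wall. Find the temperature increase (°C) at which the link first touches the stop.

ΔT ≈ 113 °C

The gap closes when αΔT L = 3.3 mm, since the link is still unstressed at that instant.
ΔT = 3.3 / (12×10⁻⁶ × 2425) = 113.4 °C.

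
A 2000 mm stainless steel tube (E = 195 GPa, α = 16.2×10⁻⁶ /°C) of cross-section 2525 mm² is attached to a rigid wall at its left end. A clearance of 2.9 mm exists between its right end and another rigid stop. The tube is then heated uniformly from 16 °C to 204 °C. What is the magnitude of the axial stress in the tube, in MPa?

σ ≈ 311 MPa (compressive)

Unrestrained expansion: δ_free = αΔT L = 16.2×10⁻⁶ × 188 × 2000 = 6.091 mm.
After closing the 2.9 mm clearance, 6.091 − 2.9 = 3.191 mm of expansion remains to be suppressed by the wall.
Compatibility: PL/(AE) = 3.191 mm, so σ = P/A = E × (3.191/2000) = 311.1 MPa.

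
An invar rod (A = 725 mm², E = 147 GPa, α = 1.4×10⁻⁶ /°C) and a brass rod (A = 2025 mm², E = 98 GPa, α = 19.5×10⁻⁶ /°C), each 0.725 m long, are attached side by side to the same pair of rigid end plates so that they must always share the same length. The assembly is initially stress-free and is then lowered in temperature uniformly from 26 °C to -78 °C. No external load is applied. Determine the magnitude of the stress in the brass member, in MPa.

Equilibrium of a rigid end plate with no external load gives equal and opposite internal forces ±P in the two members. Since α_{brass} > α_{invar}, cooling drives the brass into tension and the invar into compression.
Equating the net (thermal + elastic) strains gives |α₁ − α₂|·ΔT = P·[1/(A₁E₁) + 1/(A₂E₂)].
|α₁ − α₂|·ΔT = 18.1×10⁻⁶ × 104 = 0.001882.
1/(A₁E₁) + 1/(A₂E₂) = 1/(725×147×10³) + 1/(2025×98×10³) = 1.442×10⁻⁸ N⁻¹.
So P = 0.001882 / 1.442×10⁻⁸ = 130.5 kN.
σ_{brass} = P/A₂ = 130500/2025 = 64.46 MPa, tensile.

σ ≈ 64.5 MPa (tensile)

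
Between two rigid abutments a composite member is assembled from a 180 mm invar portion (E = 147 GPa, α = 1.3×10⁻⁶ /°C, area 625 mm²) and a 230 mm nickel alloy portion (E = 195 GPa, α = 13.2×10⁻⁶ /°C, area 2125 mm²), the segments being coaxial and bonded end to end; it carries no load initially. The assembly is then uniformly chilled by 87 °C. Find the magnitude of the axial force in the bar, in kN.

With the walls removed the bar would change length by δ_free = Σ αᵢΔT Lᵢ = 1.3×10⁻⁶×87×180 + 13.2×10⁻⁶×87×230 = 0.2845 mm.
The rigid supports impose zero overall length change; the single axial force P common to all segments must satisfy P Σ Lᵢ/(AᵢEᵢ) = δ_free.
The series flexibility is Σ Lᵢ/(AᵢEᵢ) = 180/(625×147×10³) + 230/(2125×195×10³) = 2.514×10⁻⁶ mm/N.
P = 0.2845 / 2.514×10⁻⁶ = 113200 N = 113.2 kN, tensile.

P ≈ 113 kN (tensile)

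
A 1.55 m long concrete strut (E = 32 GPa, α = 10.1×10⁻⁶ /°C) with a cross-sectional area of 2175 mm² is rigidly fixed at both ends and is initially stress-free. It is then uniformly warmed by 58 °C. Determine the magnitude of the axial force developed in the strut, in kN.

P ≈ 40.8 kN (compressive)

With zero net strain, σ = E·αΔT = 32 GPa × 10.1×10⁻⁶ × 58 = 18.75 MPa.
P = AEαΔT = 2175 × 32×10³ × 10.1×10⁻⁶ × 58 = 40.77 kN (compressive).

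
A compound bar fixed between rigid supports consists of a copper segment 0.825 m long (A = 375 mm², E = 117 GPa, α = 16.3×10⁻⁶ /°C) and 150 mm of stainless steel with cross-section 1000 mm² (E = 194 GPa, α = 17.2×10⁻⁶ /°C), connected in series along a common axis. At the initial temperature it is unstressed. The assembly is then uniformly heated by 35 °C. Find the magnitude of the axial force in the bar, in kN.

Free thermal expansion of the whole bar: Σ αᵢΔT Lᵢ = 16.3×10⁻⁶×35×825 + 17.2×10⁻⁶×35×150 = 0.561 mm.
The walls prevent any net length change, so an axial force P (same in every segment) develops. Compatibility: P · Σ Lᵢ/(AᵢEᵢ) = δ_free.
The series flexibility is Σ Lᵢ/(AᵢEᵢ) = 825/(375×117×10³) + 150/(1000×194×10³) = 1.958×10⁻⁵ mm/N.
P = 0.561 / 1.958×10⁻⁵ = 28650 N = 28.65 kN, compressive.

P ≈ 28.7 kN (compressive)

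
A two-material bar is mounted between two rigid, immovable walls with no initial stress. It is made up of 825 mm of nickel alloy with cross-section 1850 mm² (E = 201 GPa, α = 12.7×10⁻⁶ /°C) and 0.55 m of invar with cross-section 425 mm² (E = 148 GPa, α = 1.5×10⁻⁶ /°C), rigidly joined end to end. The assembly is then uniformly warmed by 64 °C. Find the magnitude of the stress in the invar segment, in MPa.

σ ≈ 155 MPa (compressive)

If the supports were absent, the total length change would be Σ αᵢΔT Lᵢ = 12.7×10⁻⁶×64×825 + 1.5×10⁻⁶×64×550 = 0.7234 mm.
The rigid supports impose zero overall length change; the single axial force P common to all segments must satisfy P Σ Lᵢ/(AᵢEᵢ) = δ_free.
The series flexibility is Σ Lᵢ/(AᵢEᵢ) = 825/(1850×201×10³) + 550/(425×148×10³) = 1.096×10⁻⁵ mm/N.
Hence P = δ_free / Σ(L/AE) = 0.7234/1.096×10⁻⁵ = 65.98 kN (compressive).
σ_{invar} = P / A = 65980 / 425 = 155.3 MPa.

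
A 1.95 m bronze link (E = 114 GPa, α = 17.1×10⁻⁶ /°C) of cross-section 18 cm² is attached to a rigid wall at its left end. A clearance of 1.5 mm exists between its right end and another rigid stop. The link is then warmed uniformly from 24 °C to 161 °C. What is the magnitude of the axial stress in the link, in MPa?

Free thermal elongation = αΔT L = 17.1×10⁻⁶ × 137 × 1950 = 4.568 mm.
The gap closes (δ_free > 1.5 mm) and the wall then resists a further 4.568 − 1.5 = 3.068 mm of expansion.
Compatibility: PL/(AE) = 3.068 mm, so σ = P/A = E × (3.068/1950) = 179.4 MPa.

σ ≈ 179 MPa (compressive)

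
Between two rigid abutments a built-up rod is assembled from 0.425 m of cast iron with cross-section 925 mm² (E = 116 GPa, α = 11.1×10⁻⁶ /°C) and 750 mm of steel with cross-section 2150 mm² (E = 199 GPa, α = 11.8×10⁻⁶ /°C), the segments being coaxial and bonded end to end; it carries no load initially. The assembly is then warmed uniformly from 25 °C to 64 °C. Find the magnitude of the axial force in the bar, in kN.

P ≈ 92.6 kN (compressive)

If the supports were absent, the total length change would be Σ αᵢΔT Lᵢ = 11.1×10⁻⁶×39×425 + 11.8×10⁻⁶×39×750 = 0.5291 mm.
The rigid supports impose zero overall length change; the single axial force P common to all segments must satisfy P Σ Lᵢ/(AᵢEᵢ) = δ_free.
Σ Lᵢ/(AᵢEᵢ) = 425/(925×116×10³) + 750/(2150×199×10³) = 5.714×10⁻⁶ mm/N.
P = 0.5291 / 5.714×10⁻⁶ = 92610 N = 92.61 kN, compressive.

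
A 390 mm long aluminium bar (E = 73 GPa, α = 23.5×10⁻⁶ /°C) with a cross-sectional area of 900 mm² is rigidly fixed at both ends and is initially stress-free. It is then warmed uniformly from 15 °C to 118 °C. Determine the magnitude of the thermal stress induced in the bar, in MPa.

The supports are rigid, so the total axial strain is zero. The restrained thermal strain is ε = αΔT = 23.5×10⁻⁶ × 103 = 2420.5×10⁻⁶.
σ = EαΔT = 73×10³ × 23.5×10⁻⁶ × 103 = 176.7 MPa (compressive; the bar is trying to expand).

σ ≈ 177 MPa (compressive)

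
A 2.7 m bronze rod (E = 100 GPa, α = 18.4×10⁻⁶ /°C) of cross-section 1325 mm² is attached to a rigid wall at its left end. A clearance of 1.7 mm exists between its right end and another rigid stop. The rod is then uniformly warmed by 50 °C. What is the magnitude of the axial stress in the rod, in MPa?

If the wall were absent the rod would grow by αΔT L = 18.4×10⁻⁶ × 50 × 2700 = 2.484 mm.
After closing the 1.7 mm clearance, 2.484 − 1.7 = 0.784 mm of expansion remains to be suppressed by the wall.
Compatibility: PL/(AE) = 0.784 mm, so σ = P/A = E × (0.784/2700) = 29.04 MPa.

σ ≈ 29 MPa (compressive)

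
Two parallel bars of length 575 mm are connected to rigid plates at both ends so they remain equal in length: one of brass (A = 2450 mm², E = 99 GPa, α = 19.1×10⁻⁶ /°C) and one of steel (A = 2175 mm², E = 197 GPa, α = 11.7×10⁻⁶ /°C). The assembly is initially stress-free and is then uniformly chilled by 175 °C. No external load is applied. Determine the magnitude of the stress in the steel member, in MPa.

Equilibrium of a rigid end plate with no external load gives equal and opposite internal forces ±P in the two members. Since α_{brass} > α_{steel}, cooling drives the brass into tension and the steel into compression.
Equating the net (thermal + elastic) strains gives |α₁ − α₂|·ΔT = P·[1/(A₁E₁) + 1/(A₂E₂)].
|α₁ − α₂|·ΔT = 7.4×10⁻⁶ × 175 = 0.001295.
1/(A₁E₁) + 1/(A₂E₂) = 1/(2450×99×10³) + 1/(2175×197×10³) = 6.457×10⁻⁹ N⁻¹.
P = 0.001295 / 6.457×10⁻⁹ = 200600 N = 200.6 kN.
σ_{steel} = P/A₂ = 200600/2175 = 92.21 MPa, compressive.

σ ≈ 92.2 MPa (compressive)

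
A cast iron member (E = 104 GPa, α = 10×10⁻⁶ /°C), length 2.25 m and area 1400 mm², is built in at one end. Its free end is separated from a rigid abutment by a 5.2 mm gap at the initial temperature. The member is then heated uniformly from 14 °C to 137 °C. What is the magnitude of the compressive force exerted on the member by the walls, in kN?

If the wall were absent the member would grow by αΔT L = 10×10⁻⁶ × 123 × 2250 = 2.768 mm.
This is smaller than the 5.2 mm clearance, so the member expands freely without reaching the stop — the stress is zero.

P ≈ 0 kN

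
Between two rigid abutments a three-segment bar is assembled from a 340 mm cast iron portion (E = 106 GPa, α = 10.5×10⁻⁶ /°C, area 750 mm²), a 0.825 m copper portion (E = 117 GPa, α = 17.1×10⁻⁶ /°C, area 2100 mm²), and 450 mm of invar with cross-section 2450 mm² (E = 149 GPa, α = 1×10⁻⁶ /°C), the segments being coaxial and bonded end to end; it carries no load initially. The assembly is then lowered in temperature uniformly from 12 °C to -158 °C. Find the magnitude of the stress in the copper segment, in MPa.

With the walls removed the bar would change length by δ_free = Σ αᵢΔT Lᵢ = 10.5×10⁻⁶×170×340 + 17.1×10⁻⁶×170×825 + 1×10⁻⁶×170×450 = 3.082 mm.
The walls prevent any net length change, so an axial force P (same in every segment) develops. Compatibility: P · Σ Lᵢ/(AᵢEᵢ) = δ_free.
The series flexibility is Σ Lᵢ/(AᵢEᵢ) = 340/(750×106×10³) + 825/(2100×117×10³) + 450/(2450×149×10³) = 8.867×10⁻⁶ mm/N.
Hence P = δ_free / Σ(L/AE) = 3.082/8.867×10⁻⁶ = 347.5 kN (tensile).
σ_{copper} = P / A = 347500 / 2100 = 165.5 MPa.

σ ≈ 165 MPa (tensile)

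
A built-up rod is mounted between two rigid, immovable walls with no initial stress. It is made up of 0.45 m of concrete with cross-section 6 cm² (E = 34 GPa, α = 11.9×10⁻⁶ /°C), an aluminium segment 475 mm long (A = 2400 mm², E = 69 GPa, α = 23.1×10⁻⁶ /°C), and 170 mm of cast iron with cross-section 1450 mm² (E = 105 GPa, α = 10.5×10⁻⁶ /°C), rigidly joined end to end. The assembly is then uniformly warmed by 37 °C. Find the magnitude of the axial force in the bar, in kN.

Free thermal expansion of the whole bar: Σ αᵢΔT Lᵢ = 11.9×10⁻⁶×37×450 + 23.1×10⁻⁶×37×475 + 10.5×10⁻⁶×37×170 = 0.6702 mm.
The rigid supports impose zero overall length change; the single axial force P common to all segments must satisfy P Σ Lᵢ/(AᵢEᵢ) = δ_free.
The series flexibility is Σ Lᵢ/(AᵢEᵢ) = 450/(600×34×10³) + 475/(2400×69×10³) + 170/(1450×105×10³) = 2.604×10⁻⁵ mm/N.
Hence P = δ_free / Σ(L/AE) = 0.6702/2.604×10⁻⁵ = 25.73 kN (compressive).

P ≈ 25.7 kN (compressive)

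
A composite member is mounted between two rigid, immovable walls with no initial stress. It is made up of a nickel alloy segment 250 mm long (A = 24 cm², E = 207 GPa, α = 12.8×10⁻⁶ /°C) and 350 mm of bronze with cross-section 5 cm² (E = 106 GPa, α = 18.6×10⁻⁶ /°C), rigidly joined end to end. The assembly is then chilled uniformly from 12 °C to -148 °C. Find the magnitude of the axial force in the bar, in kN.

Free thermal contraction of the whole bar: Σ αᵢΔT Lᵢ = 12.8×10⁻⁶×160×250 + 18.6×10⁻⁶×160×350 = 1.554 mm.
Since the ends are fixed, an axial force P builds up, equal in every segment, with P · Σ Lᵢ/(AᵢEᵢ) = δ_free.
Σ Lᵢ/(AᵢEᵢ) = 250/(2400×207×10³) + 350/(500×106×10³) = 7.107×10⁻⁶ mm/N.
So P = 1.554 / 7.107×10⁻⁶ = 218.6 kN, tensile.

P ≈ 219 kN (tensile)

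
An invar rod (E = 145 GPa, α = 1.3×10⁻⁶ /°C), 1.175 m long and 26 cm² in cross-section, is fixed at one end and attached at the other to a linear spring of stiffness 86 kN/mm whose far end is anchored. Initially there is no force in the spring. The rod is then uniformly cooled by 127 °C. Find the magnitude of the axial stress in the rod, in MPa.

Free thermal contraction: δ_free = αΔT L = 1.3×10⁻⁶ × 127 × 1175 = 0.194 mm.
With a force P in the spring, the elastic change of the rod is PL/(AE) and that of the spring is P/k; compatibility requires their sum to equal δ_free.
P [ L/(AE) + 1/k ] = δ_free → P [ 1175/(2600×145×10³) + 1/(86×10³) ] = 0.194.
P = 0.194 / 1.474×10⁻⁵ = 13160 N.
σ = P/A = 13160/2600 = 5.06 MPa.

σ ≈ 5.06 MPa (tensile)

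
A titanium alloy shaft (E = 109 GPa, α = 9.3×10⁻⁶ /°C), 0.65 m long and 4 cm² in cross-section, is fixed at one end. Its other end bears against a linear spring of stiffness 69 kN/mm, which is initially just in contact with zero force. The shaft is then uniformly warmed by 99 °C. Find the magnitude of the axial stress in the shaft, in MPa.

σ ≈ 50.9 MPa (compressive)

If the spring were absent the shaft would lengthen by αΔT L = 9.3×10⁻⁶ × 99 × 650 = 0.5985 mm.
With a force P in the spring, the elastic change of the shaft is PL/(AE) and that of the spring is P/k; compatibility requires their sum to equal δ_free.
P [ L/(AE) + 1/k ] = δ_free → P [ 650/(400×109×10³) + 1/(69×10³) ] = 0.5985.
P = 0.5985 / 2.94×10⁻⁵ = 20350 N.
σ = P/A = 20350/400 = 50.89 MPa.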